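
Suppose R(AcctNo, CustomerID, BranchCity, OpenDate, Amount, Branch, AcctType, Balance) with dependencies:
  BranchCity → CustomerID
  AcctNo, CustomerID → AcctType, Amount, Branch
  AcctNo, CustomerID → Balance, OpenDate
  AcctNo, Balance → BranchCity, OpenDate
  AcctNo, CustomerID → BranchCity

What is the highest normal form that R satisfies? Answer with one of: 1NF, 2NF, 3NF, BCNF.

Candidate keys: {AcctNo, Balance}, {AcctNo, BranchCity}, {AcctNo, CustomerID}. Prime attributes: {AcctNo, Balance, BranchCity, CustomerID}.
BranchCity → CustomerID breaks BCNF: {BranchCity}⁺ = {BranchCity, CustomerID}, so {BranchCity} is not a superkey.
But every attribute on its right side ({CustomerID}) is prime, and the same holds for every other non-superkey FD, so 3NF still holds.

3NF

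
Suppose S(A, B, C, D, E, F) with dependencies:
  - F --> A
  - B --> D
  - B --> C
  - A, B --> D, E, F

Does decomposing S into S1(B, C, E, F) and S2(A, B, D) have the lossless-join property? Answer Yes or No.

No

The shared attributes are {B} and {B}⁺ = {B, C, D}.
The closure covers neither S1 nor S2 entirely; the join is not lossless.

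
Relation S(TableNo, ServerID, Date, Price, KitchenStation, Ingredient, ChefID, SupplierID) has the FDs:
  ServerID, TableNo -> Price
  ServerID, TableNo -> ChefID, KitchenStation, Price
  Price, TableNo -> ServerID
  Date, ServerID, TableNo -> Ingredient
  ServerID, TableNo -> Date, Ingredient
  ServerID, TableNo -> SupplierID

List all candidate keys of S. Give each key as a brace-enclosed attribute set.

No FD produces {TableNo}, so it must be in every candidate key.
{Price, TableNo} is a candidate key since {Price, TableNo}⁺ = {ChefID, Date, Ingredient, KitchenStation, Price, ServerID, SupplierID, TableNo} covers every attribute.
{ServerID, TableNo} is a candidate key since {ServerID, TableNo}⁺ = {ChefID, Date, Ingredient, KitchenStation, Price, ServerID, SupplierID, TableNo} covers every attribute.
These are minimal and exhaustive — every other superkey contains one of them.

{Price, TableNo}, {ServerID, TableNo}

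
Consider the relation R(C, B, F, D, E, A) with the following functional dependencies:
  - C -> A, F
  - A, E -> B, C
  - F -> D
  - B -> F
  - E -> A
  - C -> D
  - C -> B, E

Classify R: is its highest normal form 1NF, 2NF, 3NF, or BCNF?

Candidate keys: {C}, {E}. Prime attributes: {C, E}.
F -> D breaks BCNF: {F}⁺ = {D, F}, so {F} is not a superkey.
Because {D} is non-prime and the left side of F -> D is not a superkey, the relation is not in 3NF.
Every candidate key is a single attribute, so no partial dependency is possible; 2NF holds.

2NF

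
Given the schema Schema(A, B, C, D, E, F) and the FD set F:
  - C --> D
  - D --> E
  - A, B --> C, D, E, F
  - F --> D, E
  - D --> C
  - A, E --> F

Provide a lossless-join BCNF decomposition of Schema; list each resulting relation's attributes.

{A, B, F}; {C, D, E}; {C, F}

Candidate key of the original relation: {A, B}.
In {A, B, C, D, E, F}, {C} is not a superkey ({C}⁺ restricted to this set is {C, D, E}), so split on C --> D, E into {C, D, E} and {A, B, C, F}.
{C, D, E} has no BCNF violation.
In {A, B, C, F}, {F} is not a superkey ({F}⁺ restricted to this set is {C, F}), so split on F --> C into {C, F} and {A, B, F}.
{C, F} has no BCNF violation.
{A, B, F} has no BCNF violation.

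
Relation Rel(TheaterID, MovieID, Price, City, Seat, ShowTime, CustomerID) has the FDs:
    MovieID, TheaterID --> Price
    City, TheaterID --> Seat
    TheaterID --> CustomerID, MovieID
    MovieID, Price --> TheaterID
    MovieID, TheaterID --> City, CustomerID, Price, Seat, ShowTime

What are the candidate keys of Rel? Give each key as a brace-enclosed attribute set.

{MovieID, Price}, {TheaterID}

{TheaterID}⁺ = {City, CustomerID, MovieID, Price, Seat, ShowTime, TheaterID} — all of the relation — so {TheaterID} is a candidate key.
{MovieID, Price}⁺ = {City, CustomerID, MovieID, Price, Seat, ShowTime, TheaterID} — all of the relation — so {MovieID, Price} is a candidate key.
No proper subset of any of these is a key, and no other minimal superkey exists.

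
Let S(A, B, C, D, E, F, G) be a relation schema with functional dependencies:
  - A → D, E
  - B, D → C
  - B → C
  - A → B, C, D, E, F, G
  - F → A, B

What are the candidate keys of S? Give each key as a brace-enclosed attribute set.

{A}, {F}

{A} is a candidate key since {A}⁺ = {A, B, C, D, E, F, G} covers every attribute.
{F} is a candidate key since {F}⁺ = {A, B, C, D, E, F, G} covers every attribute.
These are minimal and exhaustive — every other superkey contains one of them.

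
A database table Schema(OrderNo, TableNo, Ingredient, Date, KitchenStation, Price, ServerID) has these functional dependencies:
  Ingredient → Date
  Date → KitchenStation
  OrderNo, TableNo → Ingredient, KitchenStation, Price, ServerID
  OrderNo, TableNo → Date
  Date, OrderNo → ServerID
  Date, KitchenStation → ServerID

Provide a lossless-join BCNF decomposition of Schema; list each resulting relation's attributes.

{Date, Ingredient}; {Date, KitchenStation, ServerID}; {Ingredient, OrderNo, Price, TableNo}

Candidate key of the original relation: {OrderNo, TableNo}.
Within {Date, Ingredient, KitchenStation, OrderNo, Price, ServerID, TableNo}: {Ingredient}⁺ ∩ {Date, Ingredient, KitchenStation, OrderNo, Price, ServerID, TableNo} = {Date, Ingredient, KitchenStation, ServerID}, not the whole set, so Ingredient → Date, KitchenStation, ServerID violates BCNF; decompose into {Date, Ingredient, KitchenStation, ServerID} and {Ingredient, OrderNo, Price, TableNo}.
Within {Date, Ingredient, KitchenStation, ServerID}: {Date}⁺ ∩ {Date, Ingredient, KitchenStation, ServerID} = {Date, KitchenStation, ServerID}, not the whole set, so Date → KitchenStation, ServerID violates BCNF; decompose into {Date, KitchenStation, ServerID} and {Date, Ingredient}.
{Date, KitchenStation, ServerID} is in BCNF.
{Date, Ingredient} is in BCNF.
{Ingredient, OrderNo, Price, TableNo} is in BCNF.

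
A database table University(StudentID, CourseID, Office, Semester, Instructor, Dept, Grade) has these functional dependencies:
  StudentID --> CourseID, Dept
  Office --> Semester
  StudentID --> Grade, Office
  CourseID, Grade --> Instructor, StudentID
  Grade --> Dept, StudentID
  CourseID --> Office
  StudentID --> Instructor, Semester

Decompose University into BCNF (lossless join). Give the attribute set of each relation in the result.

{CourseID, Dept, Grade, Instructor, StudentID}; {CourseID, Office}; {Office, Semester}

Candidate keys of the original relation: {Grade}, {StudentID}.
{CourseID, Dept, Grade, Instructor, Office, Semester, StudentID}: {Office} determines {Office, Semester} here but is not a superkey — split on Office --> Semester, giving {Office, Semester} and {CourseID, Dept, Grade, Instructor, Office, StudentID}.
{Office, Semester} is in BCNF.
{CourseID, Dept, Grade, Instructor, Office, StudentID}: {CourseID} determines {CourseID, Office} here but is not a superkey — split on CourseID --> Office, giving {CourseID, Office} and {CourseID, Dept, Grade, Instructor, StudentID}.
{CourseID, Office} is in BCNF.
{CourseID, Dept, Grade, Instructor, StudentID} is in BCNF.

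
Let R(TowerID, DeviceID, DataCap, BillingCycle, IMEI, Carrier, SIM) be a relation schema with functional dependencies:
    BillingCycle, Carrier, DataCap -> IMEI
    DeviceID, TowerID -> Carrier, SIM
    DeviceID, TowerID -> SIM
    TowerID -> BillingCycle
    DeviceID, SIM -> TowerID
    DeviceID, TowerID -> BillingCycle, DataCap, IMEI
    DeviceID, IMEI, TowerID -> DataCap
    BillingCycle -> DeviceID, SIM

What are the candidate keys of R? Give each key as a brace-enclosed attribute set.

{BillingCycle}⁺ = {BillingCycle, Carrier, DataCap, DeviceID, IMEI, SIM, TowerID}, which is every attribute, so {BillingCycle} is a candidate key.
{TowerID}⁺ = {BillingCycle, Carrier, DataCap, DeviceID, IMEI, SIM, TowerID}, which is every attribute, so {TowerID} is a candidate key.
{DeviceID, SIM}⁺ = {BillingCycle, Carrier, DataCap, DeviceID, IMEI, SIM, TowerID}, which is every attribute, so {DeviceID, SIM} is a candidate key.
No proper subset of any of these is a key, and no other minimal superkey exists.

{BillingCycle}, {DeviceID, SIM}, {TowerID}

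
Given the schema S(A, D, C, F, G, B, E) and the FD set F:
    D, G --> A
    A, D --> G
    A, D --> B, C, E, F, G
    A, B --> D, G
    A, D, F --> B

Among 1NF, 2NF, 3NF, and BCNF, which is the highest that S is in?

Candidate keys: {A, B}, {A, D}, {D, G}. Prime attributes: {A, B, D, G}.
The left-hand side of every FD is a superkey, so BCNF is satisfied.

BCNF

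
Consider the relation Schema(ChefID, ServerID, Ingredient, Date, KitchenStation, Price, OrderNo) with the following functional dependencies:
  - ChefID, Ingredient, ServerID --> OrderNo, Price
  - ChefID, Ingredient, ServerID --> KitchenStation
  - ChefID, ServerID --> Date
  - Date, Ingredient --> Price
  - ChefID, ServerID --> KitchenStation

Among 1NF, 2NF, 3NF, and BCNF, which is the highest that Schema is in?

Candidate key: {ChefID, Ingredient, ServerID}. Prime attributes: {ChefID, Ingredient, ServerID}.
ChefID, ServerID --> Date breaks BCNF: {ChefID, ServerID}⁺ = {ChefID, Date, KitchenStation, ServerID}, so {ChefID, ServerID} is not a superkey.
ChefID, ServerID --> Date determines the non-prime attribute {Date} from a non-superkey — 3NF is violated.
Since {ChefID, ServerID} ⊂ {ChefID, Ingredient, ServerID} and {ChefID, ServerID}⁺ ⊇ {Date, KitchenStation} with {Date, KitchenStation} non-prime, there is a partial dependency; 2NF fails.

1NF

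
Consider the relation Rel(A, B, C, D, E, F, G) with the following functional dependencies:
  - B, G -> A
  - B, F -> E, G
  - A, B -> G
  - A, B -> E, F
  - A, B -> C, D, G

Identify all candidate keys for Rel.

Attributes never on any right-hand side: {B} — every candidate key must contain it.
{A, B}⁺ = {A, B, C, D, E, F, G} — all of the relation — so {A, B} is a candidate key.
{B, F}⁺ = {A, B, C, D, E, F, G} — all of the relation — so {B, F} is a candidate key.
{B, G}⁺ = {A, B, C, D, E, F, G} — all of the relation — so {B, G} is a candidate key.
These are minimal and exhaustive — every other superkey contains one of them.

{A, B}, {B, F}, {B, G}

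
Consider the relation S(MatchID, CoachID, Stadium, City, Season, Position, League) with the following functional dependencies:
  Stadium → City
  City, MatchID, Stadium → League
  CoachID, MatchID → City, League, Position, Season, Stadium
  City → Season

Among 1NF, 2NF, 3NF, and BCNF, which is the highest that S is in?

Candidate key: {CoachID, MatchID}. Prime attributes: {CoachID, MatchID}.
Stadium → City: {Stadium}⁺ = {City, Season, Stadium}, which is not all of the attributes, so the left side is not a superkey — BCNF is violated.
Stadium → City determines the non-prime attribute {City} from a non-superkey — 3NF is violated.
No non-prime attribute depends on a proper subset of any candidate key, so 2NF holds.

2NF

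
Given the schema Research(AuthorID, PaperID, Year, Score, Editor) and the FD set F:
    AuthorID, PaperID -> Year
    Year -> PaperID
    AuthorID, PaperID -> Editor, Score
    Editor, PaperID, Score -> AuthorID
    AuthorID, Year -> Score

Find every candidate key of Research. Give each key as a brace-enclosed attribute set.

{AuthorID, PaperID}, {AuthorID, Year}, {Editor, PaperID, Score}, {Editor, Score, Year}

Closure of {AuthorID, PaperID} is {AuthorID, Editor, PaperID, Score, Year}, the whole schema; {AuthorID, PaperID} is a candidate key.
Closure of {AuthorID, Year} is {AuthorID, Editor, PaperID, Score, Year}, the whole schema; {AuthorID, Year} is a candidate key.
Closure of {Editor, PaperID, Score} is {AuthorID, Editor, PaperID, Score, Year}, the whole schema; {Editor, PaperID, Score} is a candidate key.
Closure of {Editor, Score, Year} is {AuthorID, Editor, PaperID, Score, Year}, the whole schema; {Editor, Score, Year} is a candidate key.
These are minimal and exhaustive — every other superkey contains one of them.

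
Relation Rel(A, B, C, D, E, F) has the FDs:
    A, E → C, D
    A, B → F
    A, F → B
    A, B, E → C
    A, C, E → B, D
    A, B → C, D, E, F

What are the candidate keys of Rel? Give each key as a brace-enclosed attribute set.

{A, B}, {A, E}, {A, F}

No FD produces {A}, so it must be in every candidate key.
Closure of {A, B} is {A, B, C, D, E, F}, the whole schema; {A, B} is a candidate key.
Closure of {A, E} is {A, B, C, D, E, F}, the whole schema; {A, E} is a candidate key.
Closure of {A, F} is {A, B, C, D, E, F}, the whole schema; {A, F} is a candidate key.
No proper subset of any of these is a key, and no other minimal superkey exists.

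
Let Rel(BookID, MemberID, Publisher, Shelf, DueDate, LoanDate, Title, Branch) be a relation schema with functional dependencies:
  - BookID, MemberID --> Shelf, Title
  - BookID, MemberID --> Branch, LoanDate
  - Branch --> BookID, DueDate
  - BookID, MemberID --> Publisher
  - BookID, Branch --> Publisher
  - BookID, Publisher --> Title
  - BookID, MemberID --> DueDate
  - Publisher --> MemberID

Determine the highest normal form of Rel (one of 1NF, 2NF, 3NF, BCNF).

3NF

Candidate keys: {BookID, MemberID}, {BookID, Publisher}, {Branch}. Prime attributes: {BookID, Branch, MemberID, Publisher}.
Publisher --> MemberID: {Publisher}⁺ = {MemberID, Publisher}, which is not all of the attributes, so the left side is not a superkey — BCNF is violated.
Its right-hand attributes {MemberID} are all prime, as are those of every other non-superkey FD — the relation is in 3NF.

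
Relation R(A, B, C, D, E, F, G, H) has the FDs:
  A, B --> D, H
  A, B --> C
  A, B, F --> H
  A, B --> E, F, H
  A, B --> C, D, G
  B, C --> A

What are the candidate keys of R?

No FD produces {B}, so it must be in every candidate key.
{A, B}⁺ = {A, B, C, D, E, F, G, H} — all of the relation — so {A, B} is a candidate key.
{B, C}⁺ = {A, B, C, D, E, F, G, H} — all of the relation — so {B, C} is a candidate key.
Any other superkey properly contains one of these, so there are no further candidate keys.

{A, B}, {B, C}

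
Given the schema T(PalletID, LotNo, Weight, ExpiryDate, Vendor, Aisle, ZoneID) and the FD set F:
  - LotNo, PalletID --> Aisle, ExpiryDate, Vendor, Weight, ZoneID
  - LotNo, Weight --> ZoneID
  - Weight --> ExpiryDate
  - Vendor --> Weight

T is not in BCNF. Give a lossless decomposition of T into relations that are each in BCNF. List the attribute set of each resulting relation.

Candidate key of the original relation: {LotNo, PalletID}.
Within {Aisle, ExpiryDate, LotNo, PalletID, Vendor, Weight, ZoneID}: {LotNo, Weight}⁺ ∩ {Aisle, ExpiryDate, LotNo, PalletID, Vendor, Weight, ZoneID} = {ExpiryDate, LotNo, Weight, ZoneID}, not the whole set, so LotNo, Weight --> ExpiryDate, ZoneID violates BCNF; decompose into {ExpiryDate, LotNo, Weight, ZoneID} and {Aisle, LotNo, PalletID, Vendor, Weight}.
Within {ExpiryDate, LotNo, Weight, ZoneID}: {Weight}⁺ ∩ {ExpiryDate, LotNo, Weight, ZoneID} = {ExpiryDate, Weight}, not the whole set, so Weight --> ExpiryDate violates BCNF; decompose into {ExpiryDate, Weight} and {LotNo, Weight, ZoneID}.
{ExpiryDate, Weight}: every determinant is a superkey — BCNF.
{LotNo, Weight, ZoneID}: every determinant is a superkey — BCNF.
Within {Aisle, LotNo, PalletID, Vendor, Weight}: {Vendor}⁺ ∩ {Aisle, LotNo, PalletID, Vendor, Weight} = {Vendor, Weight}, not the whole set, so Vendor --> Weight violates BCNF; decompose into {Vendor, Weight} and {Aisle, LotNo, PalletID, Vendor}.
{Vendor, Weight}: every determinant is a superkey — BCNF.
{Aisle, LotNo, PalletID, Vendor}: every determinant is a superkey — BCNF.

{Aisle, LotNo, PalletID, Vendor}; {ExpiryDate, Weight}; {LotNo, Weight, ZoneID}; {Vendor, Weight}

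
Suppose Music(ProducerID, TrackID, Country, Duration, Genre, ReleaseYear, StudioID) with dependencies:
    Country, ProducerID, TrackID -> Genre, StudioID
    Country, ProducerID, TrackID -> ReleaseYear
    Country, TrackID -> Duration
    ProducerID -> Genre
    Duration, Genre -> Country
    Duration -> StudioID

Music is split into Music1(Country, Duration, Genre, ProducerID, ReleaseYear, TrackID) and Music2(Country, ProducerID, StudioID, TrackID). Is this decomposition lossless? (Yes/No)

Yes

Music1 ∩ Music2 = {Country, ProducerID, TrackID}; its closure under F is {Country, Duration, Genre, ProducerID, ReleaseYear, StudioID, TrackID}.
Music1 is contained in that closure, so Music1 ∩ Music2 -> Music1 holds and the join is lossless.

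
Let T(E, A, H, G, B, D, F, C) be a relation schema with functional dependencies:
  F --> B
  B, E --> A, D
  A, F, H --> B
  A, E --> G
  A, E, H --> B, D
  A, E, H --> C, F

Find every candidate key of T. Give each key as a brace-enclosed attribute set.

{E, H} never appear on the right of any FD, so every key must include all of them.
{A, E, H} is a candidate key since {A, E, H}⁺ = {A, B, C, D, E, F, G, H} covers every attribute.
{B, E, H} is a candidate key since {B, E, H}⁺ = {A, B, C, D, E, F, G, H} covers every attribute.
{E, F, H} is a candidate key since {E, F, H}⁺ = {A, B, C, D, E, F, G, H} covers every attribute.
Any other superkey properly contains one of these, so there are no further candidate keys.

{A, E, H}, {B, E, H}, {E, F, H}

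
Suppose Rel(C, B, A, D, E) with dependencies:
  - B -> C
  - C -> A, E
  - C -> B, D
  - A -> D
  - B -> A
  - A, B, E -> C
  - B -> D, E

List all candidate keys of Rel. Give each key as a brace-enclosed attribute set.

{B} is a candidate key since {B}⁺ = {A, B, C, D, E} covers every attribute.
{C} is a candidate key since {C}⁺ = {A, B, C, D, E} covers every attribute.
No proper subset of any of these is a key, and no other minimal superkey exists.

{B}, {C}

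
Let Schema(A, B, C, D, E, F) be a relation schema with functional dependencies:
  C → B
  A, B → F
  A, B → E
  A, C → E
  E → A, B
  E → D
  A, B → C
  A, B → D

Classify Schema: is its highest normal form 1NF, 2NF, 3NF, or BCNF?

3NF

Candidate keys: {A, B}, {A, C}, {E}. Prime attributes: {A, B, C, E}.
C → B breaks BCNF: {C}⁺ = {B, C}, so {C} is not a superkey.
Its right-hand attributes {B} are all prime, as are those of every other non-superkey FD — the relation is in 3NF.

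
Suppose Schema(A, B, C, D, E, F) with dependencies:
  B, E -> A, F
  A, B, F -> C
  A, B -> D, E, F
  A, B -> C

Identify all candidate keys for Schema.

{A, B}, {B, E}

No FD produces {B}, so it must be in every candidate key.
{A, B} is a candidate key since {A, B}⁺ = {A, B, C, D, E, F} covers every attribute.
{B, E} is a candidate key since {B, E}⁺ = {A, B, C, D, E, F} covers every attribute.
No proper subset of any of these is a key, and no other minimal superkey exists.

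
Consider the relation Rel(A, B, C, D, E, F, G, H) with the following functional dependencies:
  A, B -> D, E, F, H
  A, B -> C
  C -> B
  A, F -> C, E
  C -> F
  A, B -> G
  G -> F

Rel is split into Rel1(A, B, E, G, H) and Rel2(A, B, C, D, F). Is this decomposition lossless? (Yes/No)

Common attributes: {A, B}; their closure is {A, B, C, D, E, F, G, H}.
This includes all of Rel1, so the common attributes are a superkey of Rel1 — the join is lossless.

Yes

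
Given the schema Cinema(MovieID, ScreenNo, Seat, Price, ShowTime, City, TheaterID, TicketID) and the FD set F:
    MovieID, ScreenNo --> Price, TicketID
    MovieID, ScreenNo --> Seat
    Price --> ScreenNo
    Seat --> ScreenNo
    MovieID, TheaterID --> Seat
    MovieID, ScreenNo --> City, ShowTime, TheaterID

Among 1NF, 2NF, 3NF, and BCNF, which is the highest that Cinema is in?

Candidate keys: {MovieID, Price}, {MovieID, ScreenNo}, {MovieID, Seat}, {MovieID, TheaterID}. Prime attributes: {MovieID, Price, ScreenNo, Seat, TheaterID}.
Price --> ScreenNo breaks BCNF: {Price}⁺ = {Price, ScreenNo}, so {Price} is not a superkey.
Its right-hand attributes {ScreenNo} are all prime, as are those of every other non-superkey FD — the relation is in 3NF.

3NF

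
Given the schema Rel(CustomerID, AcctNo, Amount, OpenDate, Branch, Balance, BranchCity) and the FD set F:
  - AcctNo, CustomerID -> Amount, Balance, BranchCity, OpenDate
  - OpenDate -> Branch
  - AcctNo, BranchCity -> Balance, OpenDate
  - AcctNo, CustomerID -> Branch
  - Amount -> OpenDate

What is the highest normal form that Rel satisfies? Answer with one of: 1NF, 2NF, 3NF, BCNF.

2NF

Candidate key: {AcctNo, CustomerID}. Prime attributes: {AcctNo, CustomerID}.
OpenDate -> Branch breaks BCNF: {OpenDate}⁺ = {Branch, OpenDate}, so {OpenDate} is not a superkey.
OpenDate -> Branch determines the non-prime attribute {Branch} from a non-superkey — 3NF is violated.
No non-prime attribute depends on a proper subset of any candidate key, so 2NF holds.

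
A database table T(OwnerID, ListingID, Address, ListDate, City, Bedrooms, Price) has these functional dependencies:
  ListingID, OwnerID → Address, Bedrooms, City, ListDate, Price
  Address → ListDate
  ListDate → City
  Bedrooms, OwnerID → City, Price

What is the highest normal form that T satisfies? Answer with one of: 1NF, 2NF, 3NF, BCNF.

Candidate key: {ListingID, OwnerID}. Prime attributes: {ListingID, OwnerID}.
Address → ListDate: {Address}⁺ = {Address, City, ListDate}, which is not all of the attributes, so the left side is not a superkey — BCNF is violated.
Address → ListDate has non-prime {ListDate} on the right and a non-superkey on the left, so 3NF fails.
No non-prime attribute depends on a proper subset of any candidate key, so 2NF holds.

2NF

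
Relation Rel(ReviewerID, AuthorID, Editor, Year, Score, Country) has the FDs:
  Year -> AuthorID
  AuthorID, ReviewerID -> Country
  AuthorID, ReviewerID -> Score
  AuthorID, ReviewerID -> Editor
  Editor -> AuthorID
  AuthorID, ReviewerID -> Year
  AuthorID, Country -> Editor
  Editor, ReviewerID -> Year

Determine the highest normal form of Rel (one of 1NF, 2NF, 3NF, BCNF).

Candidate keys: {AuthorID, ReviewerID}, {Editor, ReviewerID}, {ReviewerID, Year}. Prime attributes: {AuthorID, Editor, ReviewerID, Year}.
Year -> AuthorID breaks BCNF: {Year}⁺ = {AuthorID, Year}, so {Year} is not a superkey.
But every attribute on its right side ({AuthorID}) is prime, and the same holds for every other non-superkey FD, so 3NF still holds.

3NF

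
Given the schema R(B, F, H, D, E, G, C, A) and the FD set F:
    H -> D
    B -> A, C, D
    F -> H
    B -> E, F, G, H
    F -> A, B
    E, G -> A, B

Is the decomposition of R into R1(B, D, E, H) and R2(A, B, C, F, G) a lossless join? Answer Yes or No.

Common attributes: {B}; their closure is {A, B, C, D, E, F, G, H}.
Since R1 ⊆ {A, B, C, D, E, F, G, H}, the intersection is a superkey of R1; the decomposition is lossless.

Yes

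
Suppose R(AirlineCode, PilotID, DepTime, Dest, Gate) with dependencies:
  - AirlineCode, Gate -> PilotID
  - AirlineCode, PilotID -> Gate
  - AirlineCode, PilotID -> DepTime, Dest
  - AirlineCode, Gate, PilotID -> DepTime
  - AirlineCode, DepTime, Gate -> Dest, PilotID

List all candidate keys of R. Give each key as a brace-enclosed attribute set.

{AirlineCode} never appears on the right of any FD, so every key must include it.
{AirlineCode, Gate}⁺ = {AirlineCode, DepTime, Dest, Gate, PilotID}, which is every attribute, so {AirlineCode, Gate} is a candidate key.
{AirlineCode, PilotID}⁺ = {AirlineCode, DepTime, Dest, Gate, PilotID}, which is every attribute, so {AirlineCode, PilotID} is a candidate key.
No proper subset of any of these is a key, and no other minimal superkey exists.

{AirlineCode, Gate}, {AirlineCode, PilotID}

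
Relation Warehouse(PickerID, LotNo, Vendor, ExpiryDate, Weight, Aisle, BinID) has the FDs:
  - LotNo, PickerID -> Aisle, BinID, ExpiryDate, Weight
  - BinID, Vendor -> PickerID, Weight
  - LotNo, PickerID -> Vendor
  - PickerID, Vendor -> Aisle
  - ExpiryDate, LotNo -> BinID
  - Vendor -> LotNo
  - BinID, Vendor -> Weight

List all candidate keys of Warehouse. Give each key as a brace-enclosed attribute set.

{BinID, Vendor}⁺ = {Aisle, BinID, ExpiryDate, LotNo, PickerID, Vendor, Weight}, which is every attribute, so {BinID, Vendor} is a candidate key.
{ExpiryDate, Vendor}⁺ = {Aisle, BinID, ExpiryDate, LotNo, PickerID, Vendor, Weight}, which is every attribute, so {ExpiryDate, Vendor} is a candidate key.
{LotNo, PickerID}⁺ = {Aisle, BinID, ExpiryDate, LotNo, PickerID, Vendor, Weight}, which is every attribute, so {LotNo, PickerID} is a candidate key.
{PickerID, Vendor}⁺ = {Aisle, BinID, ExpiryDate, LotNo, PickerID, Vendor, Weight}, which is every attribute, so {PickerID, Vendor} is a candidate key.
No proper subset of any of these is a key, and no other minimal superkey exists.

{BinID, Vendor}, {ExpiryDate, Vendor}, {LotNo, PickerID}, {PickerID, Vendor}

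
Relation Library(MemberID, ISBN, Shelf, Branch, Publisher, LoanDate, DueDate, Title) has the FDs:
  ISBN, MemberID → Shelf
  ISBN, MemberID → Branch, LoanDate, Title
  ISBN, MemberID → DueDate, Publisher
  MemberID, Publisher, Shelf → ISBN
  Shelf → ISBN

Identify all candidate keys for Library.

No FD produces {MemberID}, so it must be in every candidate key.
{ISBN, MemberID}⁺ = {Branch, DueDate, ISBN, LoanDate, MemberID, Publisher, Shelf, Title}, which is every attribute, so {ISBN, MemberID} is a candidate key.
{MemberID, Shelf}⁺ = {Branch, DueDate, ISBN, LoanDate, MemberID, Publisher, Shelf, Title}, which is every attribute, so {MemberID, Shelf} is a candidate key.
Any other superkey properly contains one of these, so there are no further candidate keys.

{ISBN, MemberID}, {MemberID, Shelf}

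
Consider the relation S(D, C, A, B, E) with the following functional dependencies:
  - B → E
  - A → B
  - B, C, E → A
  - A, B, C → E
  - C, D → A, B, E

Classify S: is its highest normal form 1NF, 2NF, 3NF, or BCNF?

Candidate key: {C, D}. Prime attributes: {C, D}.
B → E: {B}⁺ = {B, E}, which is not all of the attributes, so the left side is not a superkey — BCNF is violated.
B → E determines the non-prime attribute {E} from a non-superkey — 3NF is violated.
No non-prime attribute depends on a proper subset of any candidate key, so 2NF holds.

2NF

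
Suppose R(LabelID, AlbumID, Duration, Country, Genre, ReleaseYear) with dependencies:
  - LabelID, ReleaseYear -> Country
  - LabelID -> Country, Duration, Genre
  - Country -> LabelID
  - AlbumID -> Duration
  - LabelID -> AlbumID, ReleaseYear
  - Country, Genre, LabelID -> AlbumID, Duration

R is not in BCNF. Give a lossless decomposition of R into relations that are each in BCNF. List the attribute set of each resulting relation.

Candidate keys of the original relation: {Country}, {LabelID}.
In {AlbumID, Country, Duration, Genre, LabelID, ReleaseYear}, {AlbumID} is not a superkey ({AlbumID}⁺ restricted to this set is {AlbumID, Duration}), so split on AlbumID -> Duration into {AlbumID, Duration} and {AlbumID, Country, Genre, LabelID, ReleaseYear}.
{AlbumID, Duration} is in BCNF.
{AlbumID, Country, Genre, LabelID, ReleaseYear} is in BCNF.

{AlbumID, Country, Genre, LabelID, ReleaseYear}; {AlbumID, Duration}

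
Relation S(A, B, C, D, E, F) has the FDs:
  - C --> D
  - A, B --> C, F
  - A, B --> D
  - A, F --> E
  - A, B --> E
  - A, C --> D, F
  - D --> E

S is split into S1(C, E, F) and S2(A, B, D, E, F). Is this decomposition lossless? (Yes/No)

No

S1 ∩ S2 = {E, F}; its closure under F is {E, F}.
Neither S1 nor S2 is contained in that closure, so the decomposition is lossy.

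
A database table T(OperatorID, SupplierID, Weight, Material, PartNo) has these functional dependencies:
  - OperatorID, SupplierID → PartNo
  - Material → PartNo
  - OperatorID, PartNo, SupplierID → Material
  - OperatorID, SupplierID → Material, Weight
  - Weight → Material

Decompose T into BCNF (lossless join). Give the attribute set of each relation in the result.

{Material, PartNo}; {Material, Weight}; {OperatorID, SupplierID, Weight}

Candidate key of the original relation: {OperatorID, SupplierID}.
{Material, OperatorID, PartNo, SupplierID, Weight}: {Material} determines {Material, PartNo} here but is not a superkey — split on Material → PartNo, giving {Material, PartNo} and {Material, OperatorID, SupplierID, Weight}.
{Material, PartNo} is in BCNF.
{Material, OperatorID, SupplierID, Weight}: {Weight} determines {Material, Weight} here but is not a superkey — split on Weight → Material, giving {Material, Weight} and {OperatorID, SupplierID, Weight}.
{Material, Weight} is in BCNF.
{OperatorID, SupplierID, Weight} is in BCNF.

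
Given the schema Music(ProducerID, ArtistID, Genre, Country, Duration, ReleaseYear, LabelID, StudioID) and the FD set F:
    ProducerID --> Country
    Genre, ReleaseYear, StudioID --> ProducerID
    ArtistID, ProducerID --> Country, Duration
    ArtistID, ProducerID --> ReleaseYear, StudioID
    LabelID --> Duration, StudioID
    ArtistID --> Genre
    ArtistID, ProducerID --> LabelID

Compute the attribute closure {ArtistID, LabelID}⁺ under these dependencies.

{ArtistID, Duration, Genre, LabelID, StudioID}

Start with {ArtistID, LabelID}.
LabelID --> Duration, StudioID applies; add {Duration, StudioID} → now {ArtistID, Duration, LabelID, StudioID}.
ArtistID --> Genre applies; add {Genre} → now {ArtistID, Duration, Genre, LabelID, StudioID}.
No further FD applies.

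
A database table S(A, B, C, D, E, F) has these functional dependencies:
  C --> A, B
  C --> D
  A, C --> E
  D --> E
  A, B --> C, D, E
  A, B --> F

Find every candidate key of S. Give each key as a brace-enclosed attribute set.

{C}⁺ = {A, B, C, D, E, F}, which is every attribute, so {C} is a candidate key.
{A, B}⁺ = {A, B, C, D, E, F}, which is every attribute, so {A, B} is a candidate key.
No proper subset of any of these is a key, and no other minimal superkey exists.

{A, B}, {C}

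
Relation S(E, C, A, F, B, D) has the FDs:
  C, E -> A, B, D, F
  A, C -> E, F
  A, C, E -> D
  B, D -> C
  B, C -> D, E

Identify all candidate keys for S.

{A, C}⁺ = {A, B, C, D, E, F} — all of the relation — so {A, C} is a candidate key.
{B, C}⁺ = {A, B, C, D, E, F} — all of the relation — so {B, C} is a candidate key.
{B, D}⁺ = {A, B, C, D, E, F} — all of the relation — so {B, D} is a candidate key.
{C, E}⁺ = {A, B, C, D, E, F} — all of the relation — so {C, E} is a candidate key.
Any other superkey properly contains one of these, so there are no further candidate keys.

{A, C}, {B, C}, {B, D}, {C, E}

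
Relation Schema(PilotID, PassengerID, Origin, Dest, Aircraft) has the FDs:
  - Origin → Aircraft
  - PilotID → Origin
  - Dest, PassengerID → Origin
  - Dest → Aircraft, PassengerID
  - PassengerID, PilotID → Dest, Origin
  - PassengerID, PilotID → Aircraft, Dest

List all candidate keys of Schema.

{Dest, PilotID}, {PassengerID, PilotID}

Attributes never on any right-hand side: {PilotID} — every candidate key must contain it.
Closure of {Dest, PilotID} is {Aircraft, Dest, Origin, PassengerID, PilotID}, the whole schema; {Dest, PilotID} is a candidate key.
Closure of {PassengerID, PilotID} is {Aircraft, Dest, Origin, PassengerID, PilotID}, the whole schema; {PassengerID, PilotID} is a candidate key.
No proper subset of any of these is a key, and no other minimal superkey exists.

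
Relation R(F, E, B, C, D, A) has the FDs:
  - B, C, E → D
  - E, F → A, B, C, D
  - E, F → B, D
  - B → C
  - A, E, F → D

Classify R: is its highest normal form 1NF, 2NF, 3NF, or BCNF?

Candidate key: {E, F}. Prime attributes: {E, F}.
B, C, E → D: {B, C, E}⁺ = {B, C, D, E}, which is not all of the attributes, so the left side is not a superkey — BCNF is violated.
B, C, E → D determines the non-prime attribute {D} from a non-superkey — 3NF is violated.
Checking every proper subset of each key, none determines a non-prime attribute — 2NF is satisfied.

2NF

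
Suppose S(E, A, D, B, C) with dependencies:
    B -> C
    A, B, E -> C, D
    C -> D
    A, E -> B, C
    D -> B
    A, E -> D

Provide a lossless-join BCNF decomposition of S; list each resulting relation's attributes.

{A, B, E}; {B, C, D}

Candidate key of the original relation: {A, E}.
In {A, B, C, D, E}, {B} is not a superkey ({B}⁺ restricted to this set is {B, C, D}), so split on B -> C, D into {B, C, D} and {A, B, E}.
{B, C, D} is in BCNF.
{A, B, E} is in BCNF.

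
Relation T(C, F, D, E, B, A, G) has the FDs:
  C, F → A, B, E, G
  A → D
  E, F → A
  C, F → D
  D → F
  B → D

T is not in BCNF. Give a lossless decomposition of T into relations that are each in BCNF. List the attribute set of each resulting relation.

Candidate keys of the original relation: {A, C}, {B, C}, {C, D}, {C, F}.
{A, B, C, D, E, F, G}: {A} determines {A, D, F} here but is not a superkey — split on A → D, F, giving {A, D, F} and {A, B, C, E, G}.
{A, D, F}: {D} determines {D, F} here but is not a superkey — split on D → F, giving {D, F} and {A, D}.
{D, F} is in BCNF.
{A, D} is in BCNF.
{A, B, C, E, G}: {B, E} determines {A, B, E} here but is not a superkey — split on B, E → A, giving {A, B, E} and {B, C, E, G}.
{A, B, E} is in BCNF.
{B, C, E, G} is in BCNF.

{A, B, E}; {A, D}; {B, C, E, G}; {D, F}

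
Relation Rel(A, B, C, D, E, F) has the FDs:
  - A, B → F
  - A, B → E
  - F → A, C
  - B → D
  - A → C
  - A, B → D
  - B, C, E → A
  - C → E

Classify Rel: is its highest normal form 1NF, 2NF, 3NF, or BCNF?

1NF

Candidate keys: {A, B}, {B, C}, {B, F}. Prime attributes: {A, B, C, F}.
F → A, C breaks BCNF: {F}⁺ = {A, C, E, F}, so {F} is not a superkey.
Because {D} is non-prime and the left side of B → D is not a superkey, the relation is not in 3NF.
The proper key subset {A} of {A, B} determines non-prime {E}, so the relation is not even in 2NF.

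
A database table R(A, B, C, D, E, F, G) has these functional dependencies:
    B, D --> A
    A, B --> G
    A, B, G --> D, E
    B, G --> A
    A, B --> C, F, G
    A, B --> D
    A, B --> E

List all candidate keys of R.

{A, B}, {B, D}, {B, G}

Attributes never on any right-hand side: {B} — every candidate key must contain it.
{A, B}⁺ = {A, B, C, D, E, F, G}, which is every attribute, so {A, B} is a candidate key.
{B, D}⁺ = {A, B, C, D, E, F, G}, which is every attribute, so {B, D} is a candidate key.
{B, G}⁺ = {A, B, C, D, E, F, G}, which is every attribute, so {B, G} is a candidate key.
These are minimal and exhaustive — every other superkey contains one of them.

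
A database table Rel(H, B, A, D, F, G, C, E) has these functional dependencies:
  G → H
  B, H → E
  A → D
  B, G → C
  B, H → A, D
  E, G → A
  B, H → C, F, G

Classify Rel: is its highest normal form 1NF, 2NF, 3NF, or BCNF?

2NF

Candidate keys: {B, G}, {B, H}. Prime attributes: {B, G, H}.
For G → H we have {G}⁺ = {G, H}; {G} is not a superkey, so BCNF fails.
A → D determines the non-prime attribute {D} from a non-superkey — 3NF is violated.
No non-prime attribute depends on a proper subset of any candidate key, so 2NF holds.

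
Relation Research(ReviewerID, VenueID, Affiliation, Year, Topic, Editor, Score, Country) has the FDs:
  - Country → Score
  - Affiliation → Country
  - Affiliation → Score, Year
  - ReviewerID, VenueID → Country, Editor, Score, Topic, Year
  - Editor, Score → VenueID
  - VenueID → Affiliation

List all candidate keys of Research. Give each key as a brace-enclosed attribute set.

{Affiliation, Editor, ReviewerID}, {Country, Editor, ReviewerID}, {Editor, ReviewerID, Score}, {ReviewerID, VenueID}

No FD produces {ReviewerID}, so it must be in every candidate key.
{ReviewerID, VenueID} is a candidate key since {ReviewerID, VenueID}⁺ = {Affiliation, Country, Editor, ReviewerID, Score, Topic, VenueID, Year} covers every attribute.
{Affiliation, Editor, ReviewerID} is a candidate key since {Affiliation, Editor, ReviewerID}⁺ = {Affiliation, Country, Editor, ReviewerID, Score, Topic, VenueID, Year} covers every attribute.
{Country, Editor, ReviewerID} is a candidate key since {Country, Editor, ReviewerID}⁺ = {Affiliation, Country, Editor, ReviewerID, Score, Topic, VenueID, Year} covers every attribute.
{Editor, ReviewerID, Score} is a candidate key since {Editor, ReviewerID, Score}⁺ = {Affiliation, Country, Editor, ReviewerID, Score, Topic, VenueID, Year} covers every attribute.
No proper subset of any of these is a key, and no other minimal superkey exists.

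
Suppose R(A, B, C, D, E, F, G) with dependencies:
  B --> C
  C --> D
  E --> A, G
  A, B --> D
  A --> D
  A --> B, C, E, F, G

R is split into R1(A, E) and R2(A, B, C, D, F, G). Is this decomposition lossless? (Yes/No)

Yes

R1 ∩ R2 = {A}; its closure under F is {A, B, C, D, E, F, G}.
R1 is contained in that closure, so R1 ∩ R2 --> R1 holds and the join is lossless.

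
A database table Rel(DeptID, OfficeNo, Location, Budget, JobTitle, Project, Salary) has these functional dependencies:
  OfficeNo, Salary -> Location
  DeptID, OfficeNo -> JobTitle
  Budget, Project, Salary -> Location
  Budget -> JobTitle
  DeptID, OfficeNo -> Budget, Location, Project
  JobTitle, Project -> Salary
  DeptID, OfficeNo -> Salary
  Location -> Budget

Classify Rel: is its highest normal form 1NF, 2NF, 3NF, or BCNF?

2NF

Candidate key: {DeptID, OfficeNo}. Prime attributes: {DeptID, OfficeNo}.
OfficeNo, Salary -> Location: {OfficeNo, Salary}⁺ = {Budget, JobTitle, Location, OfficeNo, Salary}, which is not all of the attributes, so the left side is not a superkey — BCNF is violated.
OfficeNo, Salary -> Location has non-prime {Location} on the right and a non-superkey on the left, so 3NF fails.
No non-prime attribute depends on a proper subset of any candidate key, so 2NF holds.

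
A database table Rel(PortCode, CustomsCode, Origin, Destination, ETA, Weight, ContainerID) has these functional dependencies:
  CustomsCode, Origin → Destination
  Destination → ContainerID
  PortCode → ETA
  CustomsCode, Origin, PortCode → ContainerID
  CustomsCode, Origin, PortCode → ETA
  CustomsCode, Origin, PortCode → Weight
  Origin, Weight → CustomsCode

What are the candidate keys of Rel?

No FD produces {Origin, PortCode}, so they must be in every candidate key.
Closure of {CustomsCode, Origin, PortCode} is {ContainerID, CustomsCode, Destination, ETA, Origin, PortCode, Weight}, the whole schema; {CustomsCode, Origin, PortCode} is a candidate key.
Closure of {Origin, PortCode, Weight} is {ContainerID, CustomsCode, Destination, ETA, Origin, PortCode, Weight}, the whole schema; {Origin, PortCode, Weight} is a candidate key.
These are minimal and exhaustive — every other superkey contains one of them.

{CustomsCode, Origin, PortCode}, {Origin, PortCode, Weight}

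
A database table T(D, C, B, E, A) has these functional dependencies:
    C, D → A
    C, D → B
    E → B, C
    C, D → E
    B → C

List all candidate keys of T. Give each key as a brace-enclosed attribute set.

{B, D}, {C, D}, {D, E}

Attributes never on any right-hand side: {D} — every candidate key must contain it.
{B, D}⁺ = {A, B, C, D, E}, which is every attribute, so {B, D} is a candidate key.
{C, D}⁺ = {A, B, C, D, E}, which is every attribute, so {C, D} is a candidate key.
{D, E}⁺ = {A, B, C, D, E}, which is every attribute, so {D, E} is a candidate key.
Any other superkey properly contains one of these, so there are no further candidate keys.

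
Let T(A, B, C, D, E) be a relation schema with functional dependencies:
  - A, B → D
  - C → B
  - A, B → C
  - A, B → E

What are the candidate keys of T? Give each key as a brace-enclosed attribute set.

{A, B}, {A, C}

Attributes never on any right-hand side: {A} — every candidate key must contain it.
{A, B} is a candidate key since {A, B}⁺ = {A, B, C, D, E} covers every attribute.
{A, C} is a candidate key since {A, C}⁺ = {A, B, C, D, E} covers every attribute.
Any other superkey properly contains one of these, so there are no further candidate keys.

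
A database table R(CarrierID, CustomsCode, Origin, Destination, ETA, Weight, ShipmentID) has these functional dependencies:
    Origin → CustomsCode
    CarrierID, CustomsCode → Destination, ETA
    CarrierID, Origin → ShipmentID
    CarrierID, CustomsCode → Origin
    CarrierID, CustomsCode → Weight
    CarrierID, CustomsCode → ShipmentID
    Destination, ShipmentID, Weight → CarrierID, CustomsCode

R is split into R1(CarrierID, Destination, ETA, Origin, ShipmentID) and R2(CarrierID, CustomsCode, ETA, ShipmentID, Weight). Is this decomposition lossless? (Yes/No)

Common attributes: {CarrierID, ETA, ShipmentID}; their closure is {CarrierID, ETA, ShipmentID}.
The closure covers neither R1 nor R2 entirely; the join is not lossless.

No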